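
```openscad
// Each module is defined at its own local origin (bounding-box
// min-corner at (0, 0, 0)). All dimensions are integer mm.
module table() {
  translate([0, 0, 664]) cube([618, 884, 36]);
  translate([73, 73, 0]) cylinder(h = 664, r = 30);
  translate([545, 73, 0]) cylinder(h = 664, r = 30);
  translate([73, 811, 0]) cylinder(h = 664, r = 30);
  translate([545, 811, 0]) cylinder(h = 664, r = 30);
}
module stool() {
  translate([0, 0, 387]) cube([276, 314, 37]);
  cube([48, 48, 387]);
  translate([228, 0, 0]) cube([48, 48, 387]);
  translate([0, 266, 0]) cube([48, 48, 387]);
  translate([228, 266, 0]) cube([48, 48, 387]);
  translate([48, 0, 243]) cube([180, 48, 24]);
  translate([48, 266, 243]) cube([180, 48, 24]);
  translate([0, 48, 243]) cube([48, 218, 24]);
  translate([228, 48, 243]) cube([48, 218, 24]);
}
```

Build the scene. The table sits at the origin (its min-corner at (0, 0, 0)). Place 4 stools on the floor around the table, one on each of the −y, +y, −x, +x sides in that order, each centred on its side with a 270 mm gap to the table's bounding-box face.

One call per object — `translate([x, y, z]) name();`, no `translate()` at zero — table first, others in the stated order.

table();
translate([171, -584, 0]) stool();
translate([171, 1154, 0]) stool();
translate([-546, 285, 0]) stool();
translate([888, 285, 0]) stool();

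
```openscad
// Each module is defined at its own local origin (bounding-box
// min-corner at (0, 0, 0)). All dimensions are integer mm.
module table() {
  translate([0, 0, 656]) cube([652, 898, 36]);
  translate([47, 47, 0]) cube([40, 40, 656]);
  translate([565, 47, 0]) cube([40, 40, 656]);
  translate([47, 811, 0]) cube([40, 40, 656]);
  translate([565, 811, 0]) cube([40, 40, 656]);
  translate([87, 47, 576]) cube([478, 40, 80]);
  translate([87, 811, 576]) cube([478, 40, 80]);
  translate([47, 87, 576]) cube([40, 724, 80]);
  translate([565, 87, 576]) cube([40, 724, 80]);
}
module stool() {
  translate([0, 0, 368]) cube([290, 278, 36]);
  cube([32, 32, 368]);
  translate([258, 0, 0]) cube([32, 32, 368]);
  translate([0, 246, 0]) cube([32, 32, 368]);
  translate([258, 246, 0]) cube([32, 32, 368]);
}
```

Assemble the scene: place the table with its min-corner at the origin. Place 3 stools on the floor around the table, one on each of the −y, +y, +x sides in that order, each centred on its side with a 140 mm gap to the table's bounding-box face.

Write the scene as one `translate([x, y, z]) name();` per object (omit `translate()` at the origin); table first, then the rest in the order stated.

table();
translate([181, -418, 0]) stool();
translate([181, 1038, 0]) stool();
translate([792, 310, 0]) stool();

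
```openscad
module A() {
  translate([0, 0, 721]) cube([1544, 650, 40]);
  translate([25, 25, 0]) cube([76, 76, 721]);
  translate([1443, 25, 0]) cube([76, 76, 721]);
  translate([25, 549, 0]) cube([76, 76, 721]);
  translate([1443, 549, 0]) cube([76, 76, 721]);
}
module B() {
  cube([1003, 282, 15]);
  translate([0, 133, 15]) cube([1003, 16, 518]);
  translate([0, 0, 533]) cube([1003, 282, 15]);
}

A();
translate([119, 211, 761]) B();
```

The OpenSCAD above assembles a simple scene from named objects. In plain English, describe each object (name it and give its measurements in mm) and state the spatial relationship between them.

A is a rectangular dining table. The top is 1544×650×40 mm with its upper surface at z = 761 mm. It stands on four 76×76 mm square legs, each inset 25 mm from the nearest pair of top edges, running from the floor to the underside of the top.

B is an I-beam lying along x, 1003 mm long. Overall section height 548 mm. Two flanges 282 mm wide (y) and 15 mm thick, one on the floor and one at the top; a web 16 mm thick runs between them, centred on the flange width.

The I-beam is on top of the table.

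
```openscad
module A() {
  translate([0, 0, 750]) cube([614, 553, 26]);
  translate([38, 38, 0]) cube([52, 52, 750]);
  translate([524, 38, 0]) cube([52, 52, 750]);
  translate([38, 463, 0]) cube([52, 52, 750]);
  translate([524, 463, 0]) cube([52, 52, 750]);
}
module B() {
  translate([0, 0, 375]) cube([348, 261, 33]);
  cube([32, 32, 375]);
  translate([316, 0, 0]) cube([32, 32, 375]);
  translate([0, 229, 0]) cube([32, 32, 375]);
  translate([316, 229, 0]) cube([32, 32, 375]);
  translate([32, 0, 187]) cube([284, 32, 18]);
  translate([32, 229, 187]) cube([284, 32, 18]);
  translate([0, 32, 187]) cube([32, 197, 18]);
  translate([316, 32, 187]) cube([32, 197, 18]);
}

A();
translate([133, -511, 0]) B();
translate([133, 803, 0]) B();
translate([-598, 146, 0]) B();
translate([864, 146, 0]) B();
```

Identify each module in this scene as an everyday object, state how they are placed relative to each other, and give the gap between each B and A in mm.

Each stool's nearest face is 250 mm from the table's bounding box.

A is a table. B is a stool. Four stools sit around the table at the −y, +y, −x, +x sides. The gap between each stool and the table is 250 mm.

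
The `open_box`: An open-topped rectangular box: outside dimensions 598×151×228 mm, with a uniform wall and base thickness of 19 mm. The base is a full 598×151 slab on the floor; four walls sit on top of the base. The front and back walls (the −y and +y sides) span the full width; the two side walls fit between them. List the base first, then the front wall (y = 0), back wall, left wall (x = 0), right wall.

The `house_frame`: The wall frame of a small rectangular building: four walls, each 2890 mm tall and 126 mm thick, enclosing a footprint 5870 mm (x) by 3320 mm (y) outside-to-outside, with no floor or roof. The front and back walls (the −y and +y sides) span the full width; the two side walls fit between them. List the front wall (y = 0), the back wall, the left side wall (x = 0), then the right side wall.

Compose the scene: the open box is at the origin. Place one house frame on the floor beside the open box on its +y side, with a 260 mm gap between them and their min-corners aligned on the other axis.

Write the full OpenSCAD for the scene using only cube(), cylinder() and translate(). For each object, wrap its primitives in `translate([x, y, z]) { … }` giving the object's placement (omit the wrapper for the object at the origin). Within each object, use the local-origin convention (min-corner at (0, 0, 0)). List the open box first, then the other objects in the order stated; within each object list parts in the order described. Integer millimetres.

cube([598, 151, 19]);
translate([0, 0, 19]) cube([598, 19, 209]);
translate([0, 132, 19]) cube([598, 19, 209]);
translate([0, 19, 19]) cube([19, 113, 209]);
translate([579, 19, 19]) cube([19, 113, 209]);
translate([0, 411, 0]) {
  cube([5870, 126, 2890]);
  translate([0, 3194, 0]) cube([5870, 126, 2890]);
  translate([0, 126, 0]) cube([126, 3068, 2890]);
  translate([5744, 126, 0]) cube([126, 3068, 2890]);
}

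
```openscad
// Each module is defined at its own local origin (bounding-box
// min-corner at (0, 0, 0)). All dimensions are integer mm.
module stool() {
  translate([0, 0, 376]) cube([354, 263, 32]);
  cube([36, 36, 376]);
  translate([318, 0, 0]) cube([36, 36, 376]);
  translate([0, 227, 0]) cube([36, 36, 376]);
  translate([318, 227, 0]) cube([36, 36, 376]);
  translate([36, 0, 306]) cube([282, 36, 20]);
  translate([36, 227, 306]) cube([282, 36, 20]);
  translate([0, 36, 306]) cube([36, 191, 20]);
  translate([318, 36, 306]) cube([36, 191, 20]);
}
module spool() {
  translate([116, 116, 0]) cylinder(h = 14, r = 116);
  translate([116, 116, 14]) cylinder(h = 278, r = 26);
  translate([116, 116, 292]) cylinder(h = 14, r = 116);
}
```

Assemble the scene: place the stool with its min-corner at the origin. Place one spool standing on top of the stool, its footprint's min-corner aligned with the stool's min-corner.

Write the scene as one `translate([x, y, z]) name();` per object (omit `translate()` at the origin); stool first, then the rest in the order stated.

stool();
translate([0, 0, 408]) spool();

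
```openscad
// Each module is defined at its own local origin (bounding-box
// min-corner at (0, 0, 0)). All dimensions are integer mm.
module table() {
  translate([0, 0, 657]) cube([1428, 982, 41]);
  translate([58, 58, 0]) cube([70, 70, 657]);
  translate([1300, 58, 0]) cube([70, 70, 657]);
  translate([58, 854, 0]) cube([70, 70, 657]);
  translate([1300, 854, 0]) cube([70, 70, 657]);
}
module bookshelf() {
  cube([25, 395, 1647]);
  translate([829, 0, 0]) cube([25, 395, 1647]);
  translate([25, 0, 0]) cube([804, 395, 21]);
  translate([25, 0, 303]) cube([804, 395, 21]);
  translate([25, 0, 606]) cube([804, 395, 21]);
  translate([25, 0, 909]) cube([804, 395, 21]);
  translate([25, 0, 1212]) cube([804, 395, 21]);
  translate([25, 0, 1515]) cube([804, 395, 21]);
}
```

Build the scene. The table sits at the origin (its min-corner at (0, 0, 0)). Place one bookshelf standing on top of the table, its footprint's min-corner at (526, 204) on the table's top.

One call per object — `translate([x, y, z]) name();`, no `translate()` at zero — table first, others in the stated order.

table();
translate([526, 204, 698]) bookshelf();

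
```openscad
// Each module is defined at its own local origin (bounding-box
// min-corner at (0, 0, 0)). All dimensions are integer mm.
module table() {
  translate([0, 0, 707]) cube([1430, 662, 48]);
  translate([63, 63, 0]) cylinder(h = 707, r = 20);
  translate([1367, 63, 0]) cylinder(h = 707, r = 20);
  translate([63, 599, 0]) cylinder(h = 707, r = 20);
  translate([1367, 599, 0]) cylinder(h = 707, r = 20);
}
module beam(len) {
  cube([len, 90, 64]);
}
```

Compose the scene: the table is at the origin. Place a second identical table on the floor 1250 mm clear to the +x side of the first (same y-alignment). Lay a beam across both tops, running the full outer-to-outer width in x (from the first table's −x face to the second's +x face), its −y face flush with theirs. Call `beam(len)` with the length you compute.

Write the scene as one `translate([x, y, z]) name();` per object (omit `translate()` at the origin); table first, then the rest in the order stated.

table();
translate([2680, 0, 0]) table();
translate([0, 0, 755]) beam(4110);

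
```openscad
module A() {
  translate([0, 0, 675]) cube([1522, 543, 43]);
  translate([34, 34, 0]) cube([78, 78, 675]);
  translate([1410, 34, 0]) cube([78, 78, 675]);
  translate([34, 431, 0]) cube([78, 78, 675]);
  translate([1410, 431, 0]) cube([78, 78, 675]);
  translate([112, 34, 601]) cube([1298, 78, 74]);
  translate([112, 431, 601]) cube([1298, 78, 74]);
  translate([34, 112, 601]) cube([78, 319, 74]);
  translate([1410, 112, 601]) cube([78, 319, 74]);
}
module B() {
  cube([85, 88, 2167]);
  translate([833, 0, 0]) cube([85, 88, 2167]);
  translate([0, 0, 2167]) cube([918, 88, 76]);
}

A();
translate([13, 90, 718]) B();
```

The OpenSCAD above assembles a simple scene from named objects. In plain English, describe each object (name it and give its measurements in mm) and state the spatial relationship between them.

A is a table: top 1522 mm (x) × 543 mm (y), 43 mm thick, upper face at z = 718 mm, on four 78×78 mm square legs, each inset 34 mm from the nearest pair of top edges, running from z = 0 to the bottom of the top. Four apron rails, 78 mm thick and 74 mm tall, run between adjacent legs with their top edges flush with the underside of the top and their outer faces flush with the legs' outer faces.

B is a rectangular door frame: two vertical jambs of 85×88 mm section, 2167 mm tall, with a clear opening 748 mm wide between their inner faces. A header 76 mm tall and 88 mm deep lies on top of the jambs and spans the full outside width.

The door frame is on top of the table.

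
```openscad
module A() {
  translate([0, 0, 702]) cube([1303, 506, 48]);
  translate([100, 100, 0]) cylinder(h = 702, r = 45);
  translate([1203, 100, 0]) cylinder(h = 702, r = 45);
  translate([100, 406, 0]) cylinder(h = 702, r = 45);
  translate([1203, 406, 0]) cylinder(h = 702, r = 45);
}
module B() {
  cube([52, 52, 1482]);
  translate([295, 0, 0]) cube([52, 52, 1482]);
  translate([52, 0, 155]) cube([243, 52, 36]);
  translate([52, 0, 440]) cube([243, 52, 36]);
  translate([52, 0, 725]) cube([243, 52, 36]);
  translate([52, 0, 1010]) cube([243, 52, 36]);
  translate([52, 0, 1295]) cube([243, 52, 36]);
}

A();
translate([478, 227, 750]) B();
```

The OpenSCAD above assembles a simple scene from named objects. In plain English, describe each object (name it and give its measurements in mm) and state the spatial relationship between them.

A is a table with a 1303×506 mm rectangular top, 48 mm thick, top surface at z = 750 mm, supported by four round legs of 90 mm diameter, each leg's bounding box inset 55 mm from the nearest pair of top edges, running from the floor.

B is a straight ladder. Two 52×52 mm vertical rails, 1482 mm tall, stand 347 mm apart (outside-to-outside) with their front faces coplanar on the −y side. 5 rungs, each 52 mm deep and 36 mm tall, span between the inner faces of the rails, front faces flush with the rails. The lowest rung's underside is at z = 155 mm and rungs are spaced 285 mm apart (underside to underside).

The ladder is on top of the table, centred.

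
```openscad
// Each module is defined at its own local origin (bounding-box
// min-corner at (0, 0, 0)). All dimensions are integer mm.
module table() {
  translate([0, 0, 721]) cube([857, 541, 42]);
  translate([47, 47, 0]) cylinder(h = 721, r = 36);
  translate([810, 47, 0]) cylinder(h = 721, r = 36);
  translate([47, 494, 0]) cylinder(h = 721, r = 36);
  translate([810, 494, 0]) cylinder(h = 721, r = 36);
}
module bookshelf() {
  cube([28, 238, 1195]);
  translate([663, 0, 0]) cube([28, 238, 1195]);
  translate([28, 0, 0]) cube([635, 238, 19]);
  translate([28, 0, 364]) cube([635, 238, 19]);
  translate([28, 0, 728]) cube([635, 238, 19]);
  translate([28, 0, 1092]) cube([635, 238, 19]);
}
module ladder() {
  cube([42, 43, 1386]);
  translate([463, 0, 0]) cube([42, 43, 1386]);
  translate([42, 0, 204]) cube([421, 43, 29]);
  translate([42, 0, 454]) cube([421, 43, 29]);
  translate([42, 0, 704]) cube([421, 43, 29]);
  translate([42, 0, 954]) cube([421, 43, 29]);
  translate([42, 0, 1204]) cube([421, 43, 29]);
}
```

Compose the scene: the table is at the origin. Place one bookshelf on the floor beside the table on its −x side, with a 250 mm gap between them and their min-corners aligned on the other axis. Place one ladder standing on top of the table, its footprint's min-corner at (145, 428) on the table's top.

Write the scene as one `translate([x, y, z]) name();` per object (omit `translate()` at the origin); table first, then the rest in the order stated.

table();
translate([-941, 0, 0]) bookshelf();
translate([145, 428, 763]) ladder();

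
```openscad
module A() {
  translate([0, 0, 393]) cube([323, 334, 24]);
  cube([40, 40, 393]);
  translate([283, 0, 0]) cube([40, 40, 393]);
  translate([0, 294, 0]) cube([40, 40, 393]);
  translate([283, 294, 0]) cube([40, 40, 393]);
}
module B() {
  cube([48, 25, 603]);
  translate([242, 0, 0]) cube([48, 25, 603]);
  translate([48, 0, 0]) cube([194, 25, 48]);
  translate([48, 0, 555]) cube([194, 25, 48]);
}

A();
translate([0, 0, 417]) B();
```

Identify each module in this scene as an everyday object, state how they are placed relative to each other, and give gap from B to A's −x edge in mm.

The picture frame's min-x is at 0; the stool's min-x is 0; gap = 0 mm.

A is a stool. B is a picture frame. The picture frame is on top of the stool. The gap from the picture frame to the stool's −x edge is 0 mm.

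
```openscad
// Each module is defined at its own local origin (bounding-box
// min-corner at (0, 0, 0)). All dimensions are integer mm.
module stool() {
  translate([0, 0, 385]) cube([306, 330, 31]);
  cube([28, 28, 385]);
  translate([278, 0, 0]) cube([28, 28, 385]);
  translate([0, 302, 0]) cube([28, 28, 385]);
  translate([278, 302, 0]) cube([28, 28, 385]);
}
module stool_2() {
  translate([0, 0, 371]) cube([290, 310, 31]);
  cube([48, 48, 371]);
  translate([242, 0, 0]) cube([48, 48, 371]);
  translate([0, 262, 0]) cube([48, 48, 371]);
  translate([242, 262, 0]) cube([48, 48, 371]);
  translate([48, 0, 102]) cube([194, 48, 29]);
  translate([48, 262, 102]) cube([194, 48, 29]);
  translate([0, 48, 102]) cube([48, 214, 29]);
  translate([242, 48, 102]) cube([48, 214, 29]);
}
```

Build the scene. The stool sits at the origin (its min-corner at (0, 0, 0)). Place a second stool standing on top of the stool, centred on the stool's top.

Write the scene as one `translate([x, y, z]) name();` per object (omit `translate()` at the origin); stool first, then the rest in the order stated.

stool();
translate([8, 10, 416]) stool_2();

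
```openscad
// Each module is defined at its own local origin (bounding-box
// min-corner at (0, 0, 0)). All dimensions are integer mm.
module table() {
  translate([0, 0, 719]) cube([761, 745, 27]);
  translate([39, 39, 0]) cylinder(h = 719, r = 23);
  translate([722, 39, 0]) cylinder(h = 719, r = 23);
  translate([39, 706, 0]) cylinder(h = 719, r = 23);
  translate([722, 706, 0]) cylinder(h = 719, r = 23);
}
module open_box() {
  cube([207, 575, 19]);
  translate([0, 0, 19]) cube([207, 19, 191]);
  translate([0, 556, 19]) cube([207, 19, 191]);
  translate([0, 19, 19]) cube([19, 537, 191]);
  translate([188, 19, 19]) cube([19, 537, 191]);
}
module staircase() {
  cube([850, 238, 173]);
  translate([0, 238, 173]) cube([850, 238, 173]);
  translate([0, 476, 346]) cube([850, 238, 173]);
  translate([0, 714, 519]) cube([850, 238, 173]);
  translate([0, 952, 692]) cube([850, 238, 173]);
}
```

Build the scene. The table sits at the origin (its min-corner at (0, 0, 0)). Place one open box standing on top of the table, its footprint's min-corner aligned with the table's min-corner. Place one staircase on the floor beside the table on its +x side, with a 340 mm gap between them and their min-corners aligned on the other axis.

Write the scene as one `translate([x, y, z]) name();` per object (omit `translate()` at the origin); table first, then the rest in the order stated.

table();
translate([0, 0, 746]) open_box();
translate([1101, 0, 0]) staircase();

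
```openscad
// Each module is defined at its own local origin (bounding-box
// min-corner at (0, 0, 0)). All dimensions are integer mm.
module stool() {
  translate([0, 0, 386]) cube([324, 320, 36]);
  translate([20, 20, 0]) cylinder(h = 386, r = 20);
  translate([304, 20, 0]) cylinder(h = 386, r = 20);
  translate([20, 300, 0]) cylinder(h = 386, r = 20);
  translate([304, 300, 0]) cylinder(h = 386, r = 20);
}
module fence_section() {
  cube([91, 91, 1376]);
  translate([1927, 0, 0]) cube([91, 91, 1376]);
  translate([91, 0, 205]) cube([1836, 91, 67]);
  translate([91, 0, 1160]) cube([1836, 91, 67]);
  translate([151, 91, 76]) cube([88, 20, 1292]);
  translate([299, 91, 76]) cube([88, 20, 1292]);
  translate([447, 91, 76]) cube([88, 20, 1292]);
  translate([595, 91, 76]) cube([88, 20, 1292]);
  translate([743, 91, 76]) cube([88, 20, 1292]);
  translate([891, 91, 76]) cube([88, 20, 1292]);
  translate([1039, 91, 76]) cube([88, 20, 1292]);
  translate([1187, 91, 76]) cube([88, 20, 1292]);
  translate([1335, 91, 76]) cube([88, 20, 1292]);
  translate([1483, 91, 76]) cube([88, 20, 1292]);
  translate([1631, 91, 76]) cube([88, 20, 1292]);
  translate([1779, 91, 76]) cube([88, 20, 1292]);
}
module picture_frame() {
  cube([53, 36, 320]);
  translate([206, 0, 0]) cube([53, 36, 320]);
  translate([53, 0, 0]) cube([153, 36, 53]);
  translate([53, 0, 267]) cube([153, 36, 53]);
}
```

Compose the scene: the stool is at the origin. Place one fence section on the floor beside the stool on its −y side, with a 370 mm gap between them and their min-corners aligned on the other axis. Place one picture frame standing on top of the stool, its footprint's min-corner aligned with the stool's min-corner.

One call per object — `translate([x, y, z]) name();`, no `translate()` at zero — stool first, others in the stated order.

stool();
translate([0, -481, 0]) fence_section();
translate([0, 0, 422]) picture_frame();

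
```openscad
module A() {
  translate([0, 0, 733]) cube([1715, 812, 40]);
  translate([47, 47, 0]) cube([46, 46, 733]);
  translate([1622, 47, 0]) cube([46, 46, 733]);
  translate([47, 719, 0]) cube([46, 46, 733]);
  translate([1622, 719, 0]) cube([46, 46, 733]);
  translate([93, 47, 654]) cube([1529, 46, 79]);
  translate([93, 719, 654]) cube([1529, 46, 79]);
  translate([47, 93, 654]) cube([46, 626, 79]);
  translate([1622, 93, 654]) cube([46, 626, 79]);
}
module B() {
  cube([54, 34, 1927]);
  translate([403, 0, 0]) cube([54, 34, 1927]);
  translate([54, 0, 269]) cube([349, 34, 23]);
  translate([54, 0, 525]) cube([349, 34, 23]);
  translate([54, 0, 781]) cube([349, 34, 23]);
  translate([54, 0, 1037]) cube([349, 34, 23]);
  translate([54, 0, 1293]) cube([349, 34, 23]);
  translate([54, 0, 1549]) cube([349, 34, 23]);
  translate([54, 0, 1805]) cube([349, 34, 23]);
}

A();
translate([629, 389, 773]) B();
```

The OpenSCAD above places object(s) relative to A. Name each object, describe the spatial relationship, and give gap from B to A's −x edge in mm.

A is a table. B is a ladder. The ladder is on top of the table, centred. The gap from the ladder to the table's −x edge is 629 mm.

The ladder's min-x is at 629; the table's min-x is 0; gap = 629 mm.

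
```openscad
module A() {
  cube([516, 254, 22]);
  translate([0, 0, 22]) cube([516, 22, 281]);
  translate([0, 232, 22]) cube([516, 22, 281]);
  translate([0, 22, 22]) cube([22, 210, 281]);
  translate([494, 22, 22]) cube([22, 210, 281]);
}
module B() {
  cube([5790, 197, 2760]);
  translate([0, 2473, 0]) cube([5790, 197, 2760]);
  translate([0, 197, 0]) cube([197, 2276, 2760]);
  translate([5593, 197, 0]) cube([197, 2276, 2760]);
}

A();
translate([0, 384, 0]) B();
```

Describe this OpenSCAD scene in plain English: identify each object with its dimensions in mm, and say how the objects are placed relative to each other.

A is an open-topped rectangular box: outside dimensions 516×254×303 mm, with a uniform wall and base thickness of 22 mm. The base is a full 516×254 slab on the floor; four walls sit on top of the base. The front and back walls (the −y and +y sides) span the full width; the two side walls fit between them.

B is the wall frame of a small rectangular building: four walls, each 2760 mm tall and 197 mm thick, enclosing a footprint 5790 mm (x) by 2670 mm (y) outside-to-outside, with no floor or roof. The front and back walls (the −y and +y sides) span the full width; the two side walls fit between them.

The house frame is on the floor beside the open box on its +y side.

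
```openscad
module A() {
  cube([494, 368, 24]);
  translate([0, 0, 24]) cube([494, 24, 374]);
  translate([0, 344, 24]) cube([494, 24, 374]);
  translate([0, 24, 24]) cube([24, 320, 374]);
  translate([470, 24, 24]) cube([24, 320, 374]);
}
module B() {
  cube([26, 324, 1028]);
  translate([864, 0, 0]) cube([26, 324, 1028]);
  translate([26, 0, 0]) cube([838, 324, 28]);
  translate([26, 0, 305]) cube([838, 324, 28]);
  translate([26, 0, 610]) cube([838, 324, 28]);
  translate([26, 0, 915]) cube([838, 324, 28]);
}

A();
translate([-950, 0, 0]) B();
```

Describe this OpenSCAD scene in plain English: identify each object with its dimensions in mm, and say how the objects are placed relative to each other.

A is an open-topped rectangular box: outside dimensions 494×368×398 mm, with a uniform wall and base thickness of 24 mm. The base is a full 494×368 slab on the floor; four walls sit on top of the base. The front and back walls (the −y and +y sides) span the full width; the two side walls fit between them.

B is an open bookshelf. Two side panels, each 26 mm thick, 324 mm deep and 1028 mm tall, stand 890 mm apart (outside-to-outside). Between them sit 4 shelves, each 28 mm thick and 324 mm deep, spanning the full gap between the sides. The bottom shelf rests on the floor (its underside at z = 0) and the clear gap between one shelf's top and the next shelf's underside is 277 mm.

The bookshelf is on the floor beside the open box on its −x side.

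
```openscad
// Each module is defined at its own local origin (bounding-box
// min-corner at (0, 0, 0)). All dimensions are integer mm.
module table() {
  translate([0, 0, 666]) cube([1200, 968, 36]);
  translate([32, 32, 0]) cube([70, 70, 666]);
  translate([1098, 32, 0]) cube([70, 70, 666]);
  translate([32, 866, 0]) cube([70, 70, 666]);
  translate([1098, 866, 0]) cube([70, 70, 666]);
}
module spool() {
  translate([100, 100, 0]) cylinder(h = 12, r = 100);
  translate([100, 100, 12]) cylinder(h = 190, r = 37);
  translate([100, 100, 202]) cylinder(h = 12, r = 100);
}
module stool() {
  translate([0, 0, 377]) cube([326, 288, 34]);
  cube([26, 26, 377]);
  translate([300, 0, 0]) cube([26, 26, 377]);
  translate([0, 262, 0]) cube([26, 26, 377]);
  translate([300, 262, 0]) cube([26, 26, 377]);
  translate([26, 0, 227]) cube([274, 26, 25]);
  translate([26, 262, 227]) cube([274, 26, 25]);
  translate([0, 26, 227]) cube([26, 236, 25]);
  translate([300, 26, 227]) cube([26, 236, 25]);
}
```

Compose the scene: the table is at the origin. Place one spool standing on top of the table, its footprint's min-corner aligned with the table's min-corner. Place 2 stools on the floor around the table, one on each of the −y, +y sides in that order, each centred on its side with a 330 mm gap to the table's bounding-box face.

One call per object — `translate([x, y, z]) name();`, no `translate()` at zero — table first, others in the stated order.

table();
translate([0, 0, 702]) spool();
translate([437, -618, 0]) stool();
translate([437, 1298, 0]) stool();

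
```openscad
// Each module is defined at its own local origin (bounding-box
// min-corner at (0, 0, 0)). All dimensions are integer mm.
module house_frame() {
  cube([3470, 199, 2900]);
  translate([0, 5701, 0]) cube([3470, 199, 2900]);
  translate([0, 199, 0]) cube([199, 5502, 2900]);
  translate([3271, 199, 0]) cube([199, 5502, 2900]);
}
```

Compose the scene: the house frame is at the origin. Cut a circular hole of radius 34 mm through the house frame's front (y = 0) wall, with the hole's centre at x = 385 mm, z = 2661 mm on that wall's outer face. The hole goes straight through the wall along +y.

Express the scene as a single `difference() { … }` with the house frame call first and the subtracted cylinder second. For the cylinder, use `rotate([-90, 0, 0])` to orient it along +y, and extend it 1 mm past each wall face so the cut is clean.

difference() {
  house_frame();
  translate([385, -1, 2661]) rotate([-90, 0, 0]) cylinder(h = 201, r = 34);
}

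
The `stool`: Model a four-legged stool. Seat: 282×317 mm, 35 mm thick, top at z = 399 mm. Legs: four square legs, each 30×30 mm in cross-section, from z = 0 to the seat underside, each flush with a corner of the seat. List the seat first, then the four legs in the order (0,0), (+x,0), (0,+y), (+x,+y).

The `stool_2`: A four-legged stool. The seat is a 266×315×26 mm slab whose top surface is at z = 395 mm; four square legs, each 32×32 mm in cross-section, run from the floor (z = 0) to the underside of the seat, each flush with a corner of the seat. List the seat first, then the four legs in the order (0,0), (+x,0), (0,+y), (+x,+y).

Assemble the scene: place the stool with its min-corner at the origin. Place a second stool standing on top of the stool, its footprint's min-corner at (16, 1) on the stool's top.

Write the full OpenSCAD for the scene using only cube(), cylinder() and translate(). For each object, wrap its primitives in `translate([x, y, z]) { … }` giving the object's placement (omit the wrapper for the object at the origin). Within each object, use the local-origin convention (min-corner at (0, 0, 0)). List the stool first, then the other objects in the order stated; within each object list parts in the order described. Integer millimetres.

translate([0, 0, 364]) cube([282, 317, 35]);
cube([30, 30, 364]);
translate([252, 0, 0]) cube([30, 30, 364]);
translate([0, 287, 0]) cube([30, 30, 364]);
translate([252, 287, 0]) cube([30, 30, 364]);
translate([16, 1, 399]) {
  translate([0, 0, 369]) cube([266, 315, 26]);
  cube([32, 32, 369]);
  translate([234, 0, 0]) cube([32, 32, 369]);
  translate([0, 283, 0]) cube([32, 32, 369]);
  translate([234, 283, 0]) cube([32, 32, 369]);
}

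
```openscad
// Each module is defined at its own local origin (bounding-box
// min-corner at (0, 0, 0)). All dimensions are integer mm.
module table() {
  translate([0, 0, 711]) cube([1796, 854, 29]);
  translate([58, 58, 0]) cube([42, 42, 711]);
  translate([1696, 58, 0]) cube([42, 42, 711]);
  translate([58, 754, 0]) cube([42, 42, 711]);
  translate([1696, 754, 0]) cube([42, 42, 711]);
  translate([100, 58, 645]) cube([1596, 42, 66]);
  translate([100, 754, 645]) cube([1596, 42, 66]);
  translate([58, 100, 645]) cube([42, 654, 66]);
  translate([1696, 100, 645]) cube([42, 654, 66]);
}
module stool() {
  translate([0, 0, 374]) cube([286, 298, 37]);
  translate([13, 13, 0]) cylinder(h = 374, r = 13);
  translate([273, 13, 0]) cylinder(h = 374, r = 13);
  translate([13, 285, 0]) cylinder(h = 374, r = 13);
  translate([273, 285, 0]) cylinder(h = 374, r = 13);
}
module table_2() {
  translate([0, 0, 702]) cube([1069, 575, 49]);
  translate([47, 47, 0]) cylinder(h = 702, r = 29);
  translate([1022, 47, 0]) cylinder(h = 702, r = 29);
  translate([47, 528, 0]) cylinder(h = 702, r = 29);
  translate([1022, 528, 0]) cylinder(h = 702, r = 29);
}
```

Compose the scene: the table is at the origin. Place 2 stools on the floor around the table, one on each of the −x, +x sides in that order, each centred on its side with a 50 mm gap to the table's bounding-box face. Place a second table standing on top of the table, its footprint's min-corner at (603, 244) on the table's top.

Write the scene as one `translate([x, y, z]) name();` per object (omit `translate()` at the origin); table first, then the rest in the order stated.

table();
translate([-336, 278, 0]) stool();
translate([1846, 278, 0]) stool();
translate([603, 244, 740]) table_2();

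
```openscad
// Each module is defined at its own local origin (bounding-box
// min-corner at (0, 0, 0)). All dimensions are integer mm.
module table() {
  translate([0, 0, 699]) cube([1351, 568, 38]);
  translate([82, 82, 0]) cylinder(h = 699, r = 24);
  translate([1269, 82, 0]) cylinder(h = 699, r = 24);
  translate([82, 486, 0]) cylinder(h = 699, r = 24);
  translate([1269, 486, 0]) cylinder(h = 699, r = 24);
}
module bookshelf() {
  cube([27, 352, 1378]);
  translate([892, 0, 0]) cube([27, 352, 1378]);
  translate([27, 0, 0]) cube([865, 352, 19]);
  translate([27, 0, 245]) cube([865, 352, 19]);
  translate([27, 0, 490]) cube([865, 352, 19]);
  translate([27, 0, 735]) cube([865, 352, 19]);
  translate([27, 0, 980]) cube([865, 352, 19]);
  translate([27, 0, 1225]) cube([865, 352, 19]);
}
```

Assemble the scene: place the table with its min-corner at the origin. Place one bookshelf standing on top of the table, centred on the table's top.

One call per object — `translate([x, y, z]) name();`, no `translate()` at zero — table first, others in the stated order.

table();
translate([216, 108, 737]) bookshelf();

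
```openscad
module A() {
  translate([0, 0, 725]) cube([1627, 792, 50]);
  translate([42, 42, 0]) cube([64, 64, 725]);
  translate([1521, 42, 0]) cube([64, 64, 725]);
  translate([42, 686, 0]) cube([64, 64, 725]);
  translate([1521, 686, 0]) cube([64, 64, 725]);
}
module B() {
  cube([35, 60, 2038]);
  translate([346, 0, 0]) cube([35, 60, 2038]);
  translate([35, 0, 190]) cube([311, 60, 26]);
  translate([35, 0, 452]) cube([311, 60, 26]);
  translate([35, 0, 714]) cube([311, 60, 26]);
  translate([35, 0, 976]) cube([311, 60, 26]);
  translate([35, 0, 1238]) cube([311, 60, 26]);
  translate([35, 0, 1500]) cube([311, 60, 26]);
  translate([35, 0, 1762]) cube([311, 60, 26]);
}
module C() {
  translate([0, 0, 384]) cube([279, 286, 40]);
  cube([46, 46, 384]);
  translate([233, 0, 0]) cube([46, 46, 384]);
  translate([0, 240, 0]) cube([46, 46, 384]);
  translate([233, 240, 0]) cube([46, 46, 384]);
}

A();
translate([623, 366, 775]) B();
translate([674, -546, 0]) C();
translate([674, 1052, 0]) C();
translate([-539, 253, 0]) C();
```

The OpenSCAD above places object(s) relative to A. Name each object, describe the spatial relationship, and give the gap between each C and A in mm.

Each stool's nearest face is 260 mm from the table's bounding box.

A is a table. B is a ladder. C is a stool. The ladder is on top of the table, centred. Three stools sit around the table at the −y, +y, −x sides. The gap between each stool and the table is 260 mm.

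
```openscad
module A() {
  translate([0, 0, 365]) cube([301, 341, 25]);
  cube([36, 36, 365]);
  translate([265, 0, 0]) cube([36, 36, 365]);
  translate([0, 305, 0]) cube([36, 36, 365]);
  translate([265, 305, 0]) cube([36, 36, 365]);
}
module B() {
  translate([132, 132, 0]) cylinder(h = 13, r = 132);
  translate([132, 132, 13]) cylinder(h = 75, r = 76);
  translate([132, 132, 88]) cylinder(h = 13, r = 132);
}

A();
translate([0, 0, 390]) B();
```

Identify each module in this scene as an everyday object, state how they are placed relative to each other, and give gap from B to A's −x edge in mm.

The spool's min-x is at 0; the stool's min-x is 0; gap = 0 mm.

A is a stool. B is a spool. The spool is on top of the stool. The gap from the spool to the stool's −x edge is 0 mm.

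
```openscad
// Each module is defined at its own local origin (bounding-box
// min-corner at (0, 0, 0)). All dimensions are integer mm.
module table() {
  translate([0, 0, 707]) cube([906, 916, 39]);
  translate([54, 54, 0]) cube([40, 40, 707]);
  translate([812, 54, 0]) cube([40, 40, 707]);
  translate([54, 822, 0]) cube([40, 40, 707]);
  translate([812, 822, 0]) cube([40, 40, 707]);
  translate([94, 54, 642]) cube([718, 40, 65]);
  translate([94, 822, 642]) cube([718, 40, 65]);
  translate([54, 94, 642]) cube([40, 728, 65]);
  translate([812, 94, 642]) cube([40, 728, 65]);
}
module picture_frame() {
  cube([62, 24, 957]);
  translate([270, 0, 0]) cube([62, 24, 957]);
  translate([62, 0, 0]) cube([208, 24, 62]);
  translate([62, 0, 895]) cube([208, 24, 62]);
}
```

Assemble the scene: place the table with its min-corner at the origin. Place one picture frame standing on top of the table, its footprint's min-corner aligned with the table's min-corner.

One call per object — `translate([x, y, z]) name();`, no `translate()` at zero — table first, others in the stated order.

table();
translate([0, 0, 746]) picture_frame();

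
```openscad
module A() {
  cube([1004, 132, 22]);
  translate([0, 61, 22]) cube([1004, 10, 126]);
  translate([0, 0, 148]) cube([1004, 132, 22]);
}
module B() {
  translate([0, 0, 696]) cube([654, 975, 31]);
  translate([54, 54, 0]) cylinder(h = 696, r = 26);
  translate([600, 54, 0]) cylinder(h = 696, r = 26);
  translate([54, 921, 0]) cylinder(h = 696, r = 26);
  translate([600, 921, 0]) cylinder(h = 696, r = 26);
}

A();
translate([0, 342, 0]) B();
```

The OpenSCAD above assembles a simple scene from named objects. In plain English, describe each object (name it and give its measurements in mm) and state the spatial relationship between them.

A is an I-beam lying along x, 1004 mm long. Overall section height 170 mm. Two flanges 132 mm wide (y) and 22 mm thick, one on the floor and one at the top; a web 10 mm thick runs between them, centred on the flange width.

B is a table with a 654×975 mm rectangular top, 31 mm thick, top surface at z = 727 mm, supported by four round legs of 52 mm diameter, each leg's bounding box inset 28 mm from the nearest pair of top edges, running from the floor.

The table is on the floor beside the I-beam on its +y side.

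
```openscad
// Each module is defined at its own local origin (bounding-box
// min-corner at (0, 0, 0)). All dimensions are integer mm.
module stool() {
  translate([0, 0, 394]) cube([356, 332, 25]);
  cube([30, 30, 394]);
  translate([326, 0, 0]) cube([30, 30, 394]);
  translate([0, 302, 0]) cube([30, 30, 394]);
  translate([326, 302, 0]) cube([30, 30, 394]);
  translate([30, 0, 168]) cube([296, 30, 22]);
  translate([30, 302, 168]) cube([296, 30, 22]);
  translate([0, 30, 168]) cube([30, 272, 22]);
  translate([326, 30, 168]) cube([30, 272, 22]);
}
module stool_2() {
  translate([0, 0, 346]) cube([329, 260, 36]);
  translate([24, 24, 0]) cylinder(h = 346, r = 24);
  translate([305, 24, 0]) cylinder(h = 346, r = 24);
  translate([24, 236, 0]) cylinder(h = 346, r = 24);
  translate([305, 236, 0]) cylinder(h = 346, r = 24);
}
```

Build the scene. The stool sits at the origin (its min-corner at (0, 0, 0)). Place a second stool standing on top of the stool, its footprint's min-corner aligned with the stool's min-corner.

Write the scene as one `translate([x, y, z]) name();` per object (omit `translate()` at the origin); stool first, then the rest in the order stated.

stool();
translate([0, 0, 419]) stool_2();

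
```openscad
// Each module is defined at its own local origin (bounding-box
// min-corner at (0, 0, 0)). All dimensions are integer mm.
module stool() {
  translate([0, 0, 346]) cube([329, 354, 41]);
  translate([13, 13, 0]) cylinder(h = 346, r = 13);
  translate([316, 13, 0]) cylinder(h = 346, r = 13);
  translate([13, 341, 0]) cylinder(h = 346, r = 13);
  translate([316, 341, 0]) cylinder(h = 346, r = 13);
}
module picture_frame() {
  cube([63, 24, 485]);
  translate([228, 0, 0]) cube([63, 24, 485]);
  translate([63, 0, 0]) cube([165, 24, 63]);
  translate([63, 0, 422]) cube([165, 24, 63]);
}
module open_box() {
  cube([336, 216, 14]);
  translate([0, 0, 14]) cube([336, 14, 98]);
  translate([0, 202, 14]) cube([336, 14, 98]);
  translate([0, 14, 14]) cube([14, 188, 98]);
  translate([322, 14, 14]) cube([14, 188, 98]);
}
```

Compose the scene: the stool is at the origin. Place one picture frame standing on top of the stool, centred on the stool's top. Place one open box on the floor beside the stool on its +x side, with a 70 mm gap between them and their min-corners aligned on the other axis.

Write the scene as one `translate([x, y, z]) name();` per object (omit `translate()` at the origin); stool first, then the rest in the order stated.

stool();
translate([19, 165, 387]) picture_frame();
translate([399, 0, 0]) open_box();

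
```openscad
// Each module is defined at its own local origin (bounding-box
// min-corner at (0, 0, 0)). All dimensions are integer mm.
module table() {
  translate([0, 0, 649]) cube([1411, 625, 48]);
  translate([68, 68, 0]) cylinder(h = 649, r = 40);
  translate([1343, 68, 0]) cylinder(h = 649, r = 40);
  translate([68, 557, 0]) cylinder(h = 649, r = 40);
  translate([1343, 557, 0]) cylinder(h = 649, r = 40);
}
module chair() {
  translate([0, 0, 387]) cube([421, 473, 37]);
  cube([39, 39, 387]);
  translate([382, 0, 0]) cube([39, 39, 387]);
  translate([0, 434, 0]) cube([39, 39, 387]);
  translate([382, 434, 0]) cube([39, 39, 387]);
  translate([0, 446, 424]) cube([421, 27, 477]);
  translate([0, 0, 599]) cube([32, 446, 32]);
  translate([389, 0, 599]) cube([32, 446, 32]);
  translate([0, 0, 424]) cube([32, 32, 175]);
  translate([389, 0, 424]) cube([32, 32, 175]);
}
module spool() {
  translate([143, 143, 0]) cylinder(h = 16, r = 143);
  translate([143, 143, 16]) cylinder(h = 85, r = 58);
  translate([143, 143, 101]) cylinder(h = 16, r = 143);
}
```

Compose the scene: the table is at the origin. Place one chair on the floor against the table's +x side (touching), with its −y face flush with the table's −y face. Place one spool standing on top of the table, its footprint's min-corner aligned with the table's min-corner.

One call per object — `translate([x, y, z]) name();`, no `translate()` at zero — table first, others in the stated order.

table();
translate([1411, 0, 0]) chair();
translate([0, 0, 697]) spool();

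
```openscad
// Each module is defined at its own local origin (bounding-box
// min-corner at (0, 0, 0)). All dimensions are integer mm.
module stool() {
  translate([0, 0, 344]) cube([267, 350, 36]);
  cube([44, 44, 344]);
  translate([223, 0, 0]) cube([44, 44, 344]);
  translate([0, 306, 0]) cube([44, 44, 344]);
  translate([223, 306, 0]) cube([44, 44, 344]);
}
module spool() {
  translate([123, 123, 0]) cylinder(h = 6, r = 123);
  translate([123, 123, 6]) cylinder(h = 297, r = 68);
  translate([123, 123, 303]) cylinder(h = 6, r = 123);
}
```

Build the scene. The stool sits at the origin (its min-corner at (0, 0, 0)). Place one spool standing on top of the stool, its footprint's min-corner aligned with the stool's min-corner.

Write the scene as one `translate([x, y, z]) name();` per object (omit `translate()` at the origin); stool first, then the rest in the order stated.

stool();
translate([0, 0, 380]) spool();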